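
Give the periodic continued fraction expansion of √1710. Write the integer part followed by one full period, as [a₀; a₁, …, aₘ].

a₀ = ⌊√1710⌋ = 41.
With m₀=0, d₀=1 and mₖ₊₁ = dₖaₖ − mₖ, dₖ₊₁ = (n − mₖ₊₁²)/dₖ, aₖ₊₁ = ⌊(a₀+mₖ₊₁)/dₖ₊₁⌋:
  k=1: m=41, d=29, a=2
  k=2: m=17, d=49, a=1
  k=3: m=32, d=14, a=5
  k=4: m=38, d=19, a=4
  k=5: m=38, d=14, a=5
  k=6: m=32, d=49, a=1
  k=7: m=17, d=29, a=2
  k=8: m=41, d=1, a=82
d=1 and a=2a₀=82 at k=8, so the next step gives (m, d) = (41, 29) again — its k=1 value — and the period has length 8.

[41; 2, 1, 5, 4, 5, 1, 2, 82]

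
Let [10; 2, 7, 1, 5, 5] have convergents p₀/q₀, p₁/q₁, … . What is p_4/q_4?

1047/100

Using pₖ = aₖpₖ₋₁ + pₖ₋₂, qₖ = aₖqₖ₋₁ + qₖ₋₂ (with p₋₁=1, p₋₂=0, q₋₁=0, q₋₂=1):
  k=0: a=10, p=10, q=1
  k=1: a=2, p=21, q=2
  k=2: a=7, p=157, q=15
  k=3: a=1, p=178, q=17
  k=4: a=5, p=1047, q=100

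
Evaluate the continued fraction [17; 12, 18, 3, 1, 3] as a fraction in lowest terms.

Using pₖ = aₖpₖ₋₁ + pₖ₋₂ and qₖ = aₖqₖ₋₁ + qₖ₋₂:
  k=0: a=17, p=17, q=1
  k=1: a=12, p=205, q=12
  k=2: a=18, p=3707, q=217
  k=3: a=3, p=11326, q=663
  k=4: a=1, p=15033, q=880
  k=5: a=3, p=56425, q=3303

56425/3303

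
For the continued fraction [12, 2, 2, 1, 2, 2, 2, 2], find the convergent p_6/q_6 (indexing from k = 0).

1354/109

Using pₖ = aₖpₖ₋₁ + pₖ₋₂, qₖ = aₖqₖ₋₁ + qₖ₋₂ (with p₋₁=1, p₋₂=0, q₋₁=0, q₋₂=1):
  k=0: a=12, p=12, q=1
  k=1: a=2, p=25, q=2
  k=2: a=2, p=62, q=5
  k=3: a=1, p=87, q=7
  k=4: a=2, p=236, q=19
  k=5: a=2, p=559, q=45
  k=6: a=2, p=1354, q=109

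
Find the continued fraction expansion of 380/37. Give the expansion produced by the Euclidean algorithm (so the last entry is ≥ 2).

[10; 3, 1, 2, 3]

380 = 10*37 + 10
37 = 3*10 + 7
10 = 1*7 + 3
7 = 2*3 + 1
3 = 3*1 + 0  (stop)
So 380/37 = [10; 3, 1, 2, 3].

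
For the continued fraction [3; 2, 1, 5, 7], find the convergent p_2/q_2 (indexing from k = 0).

Using pₖ = aₖpₖ₋₁ + pₖ₋₂, qₖ = aₖqₖ₋₁ + qₖ₋₂ (with p₋₁=1, p₋₂=0, q₋₁=0, q₋₂=1):
  k=0: a=3, p=3, q=1
  k=1: a=2, p=7, q=2
  k=2: a=1, p=10, q=3

10/3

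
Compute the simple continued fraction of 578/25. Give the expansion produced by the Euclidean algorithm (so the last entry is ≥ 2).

[23; 8, 3]

578 = 23×25 + 3
25 = 8×3 + 1
3 = 3×1 + 0  (stop)
So 578/25 = [23; 8, 3].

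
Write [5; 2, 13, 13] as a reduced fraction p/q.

Fold from the inside: start with 13/1.
  13 + 1/13 = 170/13
  2 + 13/170 = 353/170
  5 + 170/353 = 1935/353

1935/353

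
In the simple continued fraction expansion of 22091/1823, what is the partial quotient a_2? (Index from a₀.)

22091 = 12·1823 + 215   →  a_0 = 12
1823 = 8·215 + 103   →  a_1 = 8
215 = 2·103 + 9   →  a_2 = 2

2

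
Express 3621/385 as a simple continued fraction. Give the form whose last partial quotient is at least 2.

3621 = 9·385 + 156
385 = 2·156 + 73
156 = 2·73 + 10
73 = 7·10 + 3
10 = 3·3 + 1
3 = 3·1 + 0  (stop)
So 3621/385 = [9; 2, 2, 7, 3, 3].

[9; 2, 2, 7, 3, 3]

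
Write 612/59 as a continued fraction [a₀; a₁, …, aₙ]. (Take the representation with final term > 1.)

[10; 2, 1, 2, 7]

612 = 10*59 + 22
59 = 2*22 + 15
22 = 1*15 + 7
15 = 2*7 + 1
7 = 7*1 + 0  (stop)
So 612/59 = [10; 2, 1, 2, 7].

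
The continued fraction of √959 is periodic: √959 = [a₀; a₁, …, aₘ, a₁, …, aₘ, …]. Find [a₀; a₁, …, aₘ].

[30; 1, 29, 1, 60]

a₀ = ⌊√959⌋ = 30.
With m₀=0, d₀=1 and mₖ₊₁ = dₖaₖ − mₖ, dₖ₊₁ = (n − mₖ₊₁²)/dₖ, aₖ₊₁ = ⌊(a₀+mₖ₊₁)/dₖ₊₁⌋:
  k=1: m=30, d=59, a=1
  k=2: m=29, d=2, a=29
  k=3: m=29, d=59, a=1
  k=4: m=30, d=1, a=60
d=1 and a=2a₀=60 at k=4, so the next step gives (m, d) = (30, 59) again — its k=1 value — and the period has length 4.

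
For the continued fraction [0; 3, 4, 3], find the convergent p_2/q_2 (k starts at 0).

Using pₖ = aₖpₖ₋₁ + pₖ₋₂, qₖ = aₖqₖ₋₁ + qₖ₋₂ (with p₋₁=1, p₋₂=0, q₋₁=0, q₋₂=1):
  k=0: a=0, p=0, q=1
  k=1: a=3, p=1, q=3
  k=2: a=4, p=4, q=13

4/13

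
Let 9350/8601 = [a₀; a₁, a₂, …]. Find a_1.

11

9350 = 1·8601 + 749   →  a_0 = 1
8601 = 11·749 + 362   →  a_1 = 11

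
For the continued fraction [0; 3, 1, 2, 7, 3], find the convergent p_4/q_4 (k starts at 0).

22/81

Using pₖ = aₖpₖ₋₁ + pₖ₋₂, qₖ = aₖqₖ₋₁ + qₖ₋₂ (with p₋₁=1, p₋₂=0, q₋₁=0, q₋₂=1):
  k=0: a=0, p=0, q=1
  k=1: a=3, p=1, q=3
  k=2: a=1, p=1, q=4
  k=3: a=2, p=3, q=11
  k=4: a=7, p=22, q=81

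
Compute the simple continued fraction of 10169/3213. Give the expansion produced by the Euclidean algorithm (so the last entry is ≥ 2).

[3; 6, 16, 16, 2]

10169 = 3×3213 + 530
3213 = 6×530 + 33
530 = 16×33 + 2
33 = 16×2 + 1
2 = 2×1 + 0  (stop)
So 10169/3213 = [3; 6, 16, 16, 2].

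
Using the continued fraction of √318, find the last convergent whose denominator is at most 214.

√318 = [17; 1, 4, 1, 34, …] (period length 4).
Convergents:
  p_0/q_0 = 17/1
  p_1/q_1 = 18/1
  p_2/q_2 = 89/5
  p_3/q_3 = 107/6
  p_4/q_4 = 3727/209
  p_5/q_5 = 3834/215
q_4 = 209 ≤ 214 < 215 = q_5, so the answer is 3727/209.

3727/209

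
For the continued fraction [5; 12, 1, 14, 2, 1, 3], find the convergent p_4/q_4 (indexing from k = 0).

Using pₖ = aₖpₖ₋₁ + pₖ₋₂, qₖ = aₖqₖ₋₁ + qₖ₋₂ (with p₋₁=1, p₋₂=0, q₋₁=0, q₋₂=1):
  k=0: a=5, p=5, q=1
  k=1: a=12, p=61, q=12
  k=2: a=1, p=66, q=13
  k=3: a=14, p=985, q=194
  k=4: a=2, p=2036, q=401

2036/401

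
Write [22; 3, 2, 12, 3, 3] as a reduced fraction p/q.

19858/891

Using pₖ = aₖpₖ₋₁ + pₖ₋₂ and qₖ = aₖqₖ₋₁ + qₖ₋₂:
  k=0: a=22, p=22, q=1
  k=1: a=3, p=67, q=3
  k=2: a=2, p=156, q=7
  k=3: a=12, p=1939, q=87
  k=4: a=3, p=5973, q=268
  k=5: a=3, p=19858, q=891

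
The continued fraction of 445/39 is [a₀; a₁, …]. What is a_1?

445 = 11·39 + 16   →  a_0 = 11
39 = 2·16 + 7   →  a_1 = 2

2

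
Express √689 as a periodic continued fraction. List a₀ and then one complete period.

[26; 4, 52]

a₀ = ⌊√689⌋ = 26.
With m₀=0, d₀=1 and mₖ₊₁ = dₖaₖ − mₖ, dₖ₊₁ = (n − mₖ₊₁²)/dₖ, aₖ₊₁ = ⌊(a₀+mₖ₊₁)/dₖ₊₁⌋:
  k=1: m=26, d=13, a=4
  k=2: m=26, d=1, a=52
d=1 and a=2a₀=52 at k=2, so the next step gives (m, d) = (26, 13) again — its k=1 value — and the period has length 2.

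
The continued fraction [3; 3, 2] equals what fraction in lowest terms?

23/7

Using pₖ = aₖpₖ₋₁ + pₖ₋₂ and qₖ = aₖqₖ₋₁ + qₖ₋₂:
  k=0: a=3, p=3, q=1
  k=1: a=3, p=10, q=3
  k=2: a=2, p=23, q=7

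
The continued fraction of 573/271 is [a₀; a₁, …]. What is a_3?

2

573 = 2·271 + 31   →  a_0 = 2
271 = 8·31 + 23   →  a_1 = 8
31 = 1·23 + 8   →  a_2 = 1
23 = 2·8 + 7   →  a_3 = 2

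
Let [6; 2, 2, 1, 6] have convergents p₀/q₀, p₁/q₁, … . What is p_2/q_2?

32/5

Using pₖ = aₖpₖ₋₁ + pₖ₋₂, qₖ = aₖqₖ₋₁ + qₖ₋₂ (with p₋₁=1, p₋₂=0, q₋₁=0, q₋₂=1):
  k=0: a=6, p=6, q=1
  k=1: a=2, p=13, q=2
  k=2: a=2, p=32, q=5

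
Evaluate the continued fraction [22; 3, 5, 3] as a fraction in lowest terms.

1138/51

Using pₖ = aₖpₖ₋₁ + pₖ₋₂ and qₖ = aₖqₖ₋₁ + qₖ₋₂:
  k=0: a=22, p=22, q=1
  k=1: a=3, p=67, q=3
  k=2: a=5, p=357, q=16
  k=3: a=3, p=1138, q=51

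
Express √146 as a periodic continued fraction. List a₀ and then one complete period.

[12; 12, 24]

a₀ = ⌊√146⌋ = 12.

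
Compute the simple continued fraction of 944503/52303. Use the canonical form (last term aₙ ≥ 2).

[18; 17, 6, 2, 19, 12]

944503 = 18×52303 + 3049
52303 = 17×3049 + 470
3049 = 6×470 + 229
470 = 2×229 + 12
229 = 19×12 + 1
12 = 12×1 + 0  (stop)
So 944503/52303 = [18; 17, 6, 2, 19, 12].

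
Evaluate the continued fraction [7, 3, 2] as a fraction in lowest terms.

Fold from the inside: start with 2/1.
  3 + 1/2 = 7/2
  7 + 2/7 = 51/7

51/7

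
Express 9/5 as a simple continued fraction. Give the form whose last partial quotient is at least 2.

[1; 1, 4]

9 = 1×5 + 4
5 = 1×4 + 1
4 = 4×1 + 0  (stop)
So 9/5 = [1; 1, 4].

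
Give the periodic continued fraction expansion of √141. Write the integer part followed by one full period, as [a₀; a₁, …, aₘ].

a₀ = ⌊√141⌋ = 11.
With m₀=0, d₀=1 and mₖ₊₁ = dₖaₖ − mₖ, dₖ₊₁ = (n − mₖ₊₁²)/dₖ, aₖ₊₁ = ⌊(a₀+mₖ₊₁)/dₖ₊₁⌋:
  k=1: m=11, d=20, a=1
  k=2: m=9, d=3, a=6
  k=3: m=9, d=20, a=1
  k=4: m=11, d=1, a=22
d=1 and a=2a₀=22 at k=4, so the next step gives (m, d) = (11, 20) again — its k=1 value — and the period has length 4.

[11; 1, 6, 1, 22]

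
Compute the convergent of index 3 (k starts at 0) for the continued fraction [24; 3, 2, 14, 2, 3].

2453/101

Using pₖ = aₖpₖ₋₁ + pₖ₋₂, qₖ = aₖqₖ₋₁ + qₖ₋₂ (with p₋₁=1, p₋₂=0, q₋₁=0, q₋₂=1):
  k=0: a=24, p=24, q=1
  k=1: a=3, p=73, q=3
  k=2: a=2, p=170, q=7
  k=3: a=14, p=2453, q=101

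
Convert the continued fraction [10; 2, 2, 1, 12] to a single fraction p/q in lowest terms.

Using pₖ = aₖpₖ₋₁ + pₖ₋₂ and qₖ = aₖqₖ₋₁ + qₖ₋₂:
  k=0: a=10, p=10, q=1
  k=1: a=2, p=21, q=2
  k=2: a=2, p=52, q=5
  k=3: a=1, p=73, q=7
  k=4: a=12, p=928, q=89

928/89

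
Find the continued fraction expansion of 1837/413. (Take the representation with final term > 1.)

[4; 2, 4, 3, 3, 4]

1837 = 4·413 + 185
413 = 2·185 + 43
185 = 4·43 + 13
43 = 3·13 + 4
13 = 3·4 + 1
4 = 4·1 + 0  (stop)
So 1837/413 = [4; 2, 4, 3, 3, 4].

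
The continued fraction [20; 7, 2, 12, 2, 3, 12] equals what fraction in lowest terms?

334964/16637

Fold from the inside: start with 12/1.
  3 + 1/12 = 37/12
  2 + 12/37 = 86/37
  12 + 37/86 = 1069/86
  2 + 86/1069 = 2224/1069
  7 + 1069/2224 = 16637/2224
  20 + 2224/16637 = 334964/16637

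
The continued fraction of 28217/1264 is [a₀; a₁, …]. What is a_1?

3

28217 = 22·1264 + 409   →  a_0 = 22
1264 = 3·409 + 37   →  a_1 = 3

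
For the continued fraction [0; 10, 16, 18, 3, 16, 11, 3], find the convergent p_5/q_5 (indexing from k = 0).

Using pₖ = aₖpₖ₋₁ + pₖ₋₂, qₖ = aₖqₖ₋₁ + qₖ₋₂ (with p₋₁=1, p₋₂=0, q₋₁=0, q₋₂=1):
  k=0: a=0, p=0, q=1
  k=1: a=10, p=1, q=10
  k=2: a=16, p=16, q=161
  k=3: a=18, p=289, q=2908
  k=4: a=3, p=883, q=8885
  k=5: a=16, p=14417, q=145068

14417/145068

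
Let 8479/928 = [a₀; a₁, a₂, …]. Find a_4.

1

8479 = 9·928 + 127   →  a_0 = 9
928 = 7·127 + 39   →  a_1 = 7
127 = 3·39 + 10   →  a_2 = 3
39 = 3·10 + 9   →  a_3 = 3
10 = 1·9 + 1   →  a_4 = 1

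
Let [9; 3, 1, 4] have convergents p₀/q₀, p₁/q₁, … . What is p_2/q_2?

37/4

Using pₖ = aₖpₖ₋₁ + pₖ₋₂, qₖ = aₖqₖ₋₁ + qₖ₋₂ (with p₋₁=1, p₋₂=0, q₋₁=0, q₋₂=1):
  k=0: a=9, p=9, q=1
  k=1: a=3, p=28, q=3
  k=2: a=1, p=37, q=4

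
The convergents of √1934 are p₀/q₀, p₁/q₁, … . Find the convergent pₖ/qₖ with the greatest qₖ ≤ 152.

√1934 = [43; 1, 42, 1, 86, …] (period length 4).
Convergents:
  p_0/q_0 = 43/1
  p_1/q_1 = 44/1
  p_2/q_2 = 1891/43
  p_3/q_3 = 1935/44
  p_4/q_4 = 168301/3827
q_3 = 44 ≤ 152 < 3827 = q_4, so the answer is 1935/44.

1935/44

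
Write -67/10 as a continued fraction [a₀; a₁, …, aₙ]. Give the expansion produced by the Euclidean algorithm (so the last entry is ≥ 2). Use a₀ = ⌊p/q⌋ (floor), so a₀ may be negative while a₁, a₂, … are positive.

[-7; 3, 3]

-67 = -7*10 + 3
10 = 3*3 + 1
3 = 3*1 + 0  (stop)
So -67/10 = [-7; 3, 3].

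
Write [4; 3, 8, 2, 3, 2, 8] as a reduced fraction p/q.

15347/3552

Using pₖ = aₖpₖ₋₁ + pₖ₋₂ and qₖ = aₖqₖ₋₁ + qₖ₋₂:
  k=0: a=4, p=4, q=1
  k=1: a=3, p=13, q=3
  k=2: a=8, p=108, q=25
  k=3: a=2, p=229, q=53
  k=4: a=3, p=795, q=184
  k=5: a=2, p=1819, q=421
  k=6: a=8, p=15347, q=3552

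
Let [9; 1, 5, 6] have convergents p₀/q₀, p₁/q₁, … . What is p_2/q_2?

Using pₖ = aₖpₖ₋₁ + pₖ₋₂, qₖ = aₖqₖ₋₁ + qₖ₋₂ (with p₋₁=1, p₋₂=0, q₋₁=0, q₋₂=1):
  k=0: a=9, p=9, q=1
  k=1: a=1, p=10, q=1
  k=2: a=5, p=59, q=6

59/6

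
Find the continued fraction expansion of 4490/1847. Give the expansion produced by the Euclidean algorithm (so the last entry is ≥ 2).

[2; 2, 3, 8, 4, 2, 3]

4490 = 2*1847 + 796
1847 = 2*796 + 255
796 = 3*255 + 31
255 = 8*31 + 7
31 = 4*7 + 3
7 = 2*3 + 1
3 = 3*1 + 0  (stop)
So 4490/1847 = [2; 2, 3, 8, 4, 2, 3].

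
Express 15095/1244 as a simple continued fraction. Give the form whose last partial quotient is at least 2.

[12; 7, 2, 4, 2, 2, 3]

15095 = 12×1244 + 167
1244 = 7×167 + 75
167 = 2×75 + 17
75 = 4×17 + 7
17 = 2×7 + 3
7 = 2×3 + 1
3 = 3×1 + 0  (stop)
So 15095/1244 = [12; 7, 2, 4, 2, 2, 3].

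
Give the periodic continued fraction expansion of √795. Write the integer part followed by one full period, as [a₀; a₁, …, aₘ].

[28; 5, 9, 5, 56]

a₀ = ⌊√795⌋ = 28.
With m₀=0, d₀=1 and mₖ₊₁ = dₖaₖ − mₖ, dₖ₊₁ = (n − mₖ₊₁²)/dₖ, aₖ₊₁ = ⌊(a₀+mₖ₊₁)/dₖ₊₁⌋:
  k=1: m=28, d=11, a=5
  k=2: m=27, d=6, a=9
  k=3: m=27, d=11, a=5
  k=4: m=28, d=1, a=56
d=1 and a=2a₀=56 at k=4, so the next step gives (m, d) = (28, 11) again — its k=1 value — and the period has length 4.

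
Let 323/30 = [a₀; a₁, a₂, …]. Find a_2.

3

323 = 10·30 + 23   →  a_0 = 10
30 = 1·23 + 7   →  a_1 = 1
23 = 3·7 + 2   →  a_2 = 3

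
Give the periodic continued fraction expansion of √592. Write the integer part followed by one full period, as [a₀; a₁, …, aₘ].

[24; 3, 48]

a₀ = ⌊√592⌋ = 24.
With m₀=0, d₀=1 and mₖ₊₁ = dₖaₖ − mₖ, dₖ₊₁ = (n − mₖ₊₁²)/dₖ, aₖ₊₁ = ⌊(a₀+mₖ₊₁)/dₖ₊₁⌋:
  k=1: m=24, d=16, a=3
  k=2: m=24, d=1, a=48
d=1 and a=2a₀=48 at k=2, so the next step gives (m, d) = (24, 16) again — its k=1 value — and the period has length 2.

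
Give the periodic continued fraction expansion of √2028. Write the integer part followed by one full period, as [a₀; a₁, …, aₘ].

[45; 30, 90]

a₀ = ⌊√2028⌋ = 45.
With m₀=0, d₀=1 and mₖ₊₁ = dₖaₖ − mₖ, dₖ₊₁ = (n − mₖ₊₁²)/dₖ, aₖ₊₁ = ⌊(a₀+mₖ₊₁)/dₖ₊₁⌋:
  k=1: m=45, d=3, a=30
  k=2: m=45, d=1, a=90
d=1 and a=2a₀=90 at k=2, so the next step gives (m, d) = (45, 3) again — its k=1 value — and the period has length 2.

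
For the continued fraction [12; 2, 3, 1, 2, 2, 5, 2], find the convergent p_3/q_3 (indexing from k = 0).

Using pₖ = aₖpₖ₋₁ + pₖ₋₂, qₖ = aₖqₖ₋₁ + qₖ₋₂ (with p₋₁=1, p₋₂=0, q₋₁=0, q₋₂=1):
  k=0: a=12, p=12, q=1
  k=1: a=2, p=25, q=2
  k=2: a=3, p=87, q=7
  k=3: a=1, p=112, q=9

112/9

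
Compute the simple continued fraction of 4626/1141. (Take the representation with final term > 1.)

[4; 18, 2, 2, 12]

4626 = 4*1141 + 62
1141 = 18*62 + 25
62 = 2*25 + 12
25 = 2*12 + 1
12 = 12*1 + 0  (stop)
So 4626/1141 = [4; 18, 2, 2, 12].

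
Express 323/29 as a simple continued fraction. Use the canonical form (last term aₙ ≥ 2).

323 = 11*29 + 4
29 = 7*4 + 1
4 = 4*1 + 0  (stop)
So 323/29 = [11; 7, 4].

[11; 7, 4]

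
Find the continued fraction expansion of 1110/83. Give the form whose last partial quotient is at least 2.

1110 = 13·83 + 31
83 = 2·31 + 21
31 = 1·21 + 10
21 = 2·10 + 1
10 = 10·1 + 0  (stop)
So 1110/83 = [13; 2, 1, 2, 10].

[13; 2, 1, 2, 10]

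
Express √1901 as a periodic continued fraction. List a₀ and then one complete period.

[43; 1, 1, 1, 1, 86]

a₀ = ⌊√1901⌋ = 43.
With m₀=0, d₀=1 and mₖ₊₁ = dₖaₖ − mₖ, dₖ₊₁ = (n − mₖ₊₁²)/dₖ, aₖ₊₁ = ⌊(a₀+mₖ₊₁)/dₖ₊₁⌋:
  k=1: m=43, d=52, a=1
  k=2: m=9, d=35, a=1
  k=3: m=26, d=35, a=1
  k=4: m=9, d=52, a=1
  k=5: m=43, d=1, a=86
d=1 and a=2a₀=86 at k=5, so the next step gives (m, d) = (43, 52) again — its k=1 value — and the period has length 5.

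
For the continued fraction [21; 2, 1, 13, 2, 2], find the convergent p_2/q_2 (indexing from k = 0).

64/3

Using pₖ = aₖpₖ₋₁ + pₖ₋₂, qₖ = aₖqₖ₋₁ + qₖ₋₂ (with p₋₁=1, p₋₂=0, q₋₁=0, q₋₂=1):
  k=0: a=21, p=21, q=1
  k=1: a=2, p=43, q=2
  k=2: a=1, p=64, q=3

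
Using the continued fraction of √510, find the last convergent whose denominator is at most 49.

√510 = [22; 1, 1, 2, 1, 1, 44, …] (period length 6).
Convergents:
  p_0/q_0 = 22/1
  p_1/q_1 = 23/1
  p_2/q_2 = 45/2
  p_3/q_3 = 113/5
  p_4/q_4 = 158/7
  p_5/q_5 = 271/12
  p_6/q_6 = 12082/535
q_5 = 12 ≤ 49 < 535 = q_6, so the answer is 271/12.

271/12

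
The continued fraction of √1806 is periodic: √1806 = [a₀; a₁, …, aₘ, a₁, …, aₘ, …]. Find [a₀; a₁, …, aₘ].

[42; 2, 84]

a₀ = ⌊√1806⌋ = 42.
With m₀=0, d₀=1 and mₖ₊₁ = dₖaₖ − mₖ, dₖ₊₁ = (n − mₖ₊₁²)/dₖ, aₖ₊₁ = ⌊(a₀+mₖ₊₁)/dₖ₊₁⌋:
  k=1: m=42, d=42, a=2
  k=2: m=42, d=1, a=84
d=1 and a=2a₀=84 at k=2, so the next step gives (m, d) = (42, 42) again — its k=1 value — and the period has length 2.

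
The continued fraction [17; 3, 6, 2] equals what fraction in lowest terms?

Fold from the inside: start with 2/1.
  6 + 1/2 = 13/2
  3 + 2/13 = 41/13
  17 + 13/41 = 710/41

710/41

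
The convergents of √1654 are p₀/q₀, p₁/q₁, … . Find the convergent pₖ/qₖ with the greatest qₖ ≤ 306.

√1654 = [40; 1, 2, 40, 2, 1, 80, …] (period length 6).
Convergents:
  p_0/q_0 = 40/1
  p_1/q_1 = 41/1
  p_2/q_2 = 122/3
  p_3/q_3 = 4921/121
  p_4/q_4 = 9964/245
  p_5/q_5 = 14885/366
q_4 = 245 ≤ 306 < 366 = q_5, so the answer is 9964/245.

9964/245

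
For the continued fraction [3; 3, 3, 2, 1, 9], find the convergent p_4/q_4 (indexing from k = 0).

109/33

Using pₖ = aₖpₖ₋₁ + pₖ₋₂, qₖ = aₖqₖ₋₁ + qₖ₋₂ (with p₋₁=1, p₋₂=0, q₋₁=0, q₋₂=1):
  k=0: a=3, p=3, q=1
  k=1: a=3, p=10, q=3
  k=2: a=3, p=33, q=10
  k=3: a=2, p=76, q=23
  k=4: a=1, p=109, q=33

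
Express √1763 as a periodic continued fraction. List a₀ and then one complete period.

[41; 1, 82]

a₀ = ⌊√1763⌋ = 41.
With m₀=0, d₀=1 and mₖ₊₁ = dₖaₖ − mₖ, dₖ₊₁ = (n − mₖ₊₁²)/dₖ, aₖ₊₁ = ⌊(a₀+mₖ₊₁)/dₖ₊₁⌋:
  k=1: m=41, d=82, a=1
  k=2: m=41, d=1, a=82
d=1 and a=2a₀=82 at k=2, so the next step gives (m, d) = (41, 82) again — its k=1 value — and the period has length 2.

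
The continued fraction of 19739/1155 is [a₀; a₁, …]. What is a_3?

2

19739 = 17·1155 + 104   →  a_0 = 17
1155 = 11·104 + 11   →  a_1 = 11
104 = 9·11 + 5   →  a_2 = 9
11 = 2·5 + 1   →  a_3 = 2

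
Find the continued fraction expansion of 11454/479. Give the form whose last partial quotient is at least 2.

11454 = 23×479 + 437
479 = 1×437 + 42
437 = 10×42 + 17
42 = 2×17 + 8
17 = 2×8 + 1
8 = 8×1 + 0  (stop)
So 11454/479 = [23; 1, 10, 2, 2, 8].

[23; 1, 10, 2, 2, 8]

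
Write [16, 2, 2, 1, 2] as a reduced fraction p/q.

312/19

Fold from the inside: start with 2/1.
  1 + 1/2 = 3/2
  2 + 2/3 = 8/3
  2 + 3/8 = 19/8
  16 + 8/19 = 312/19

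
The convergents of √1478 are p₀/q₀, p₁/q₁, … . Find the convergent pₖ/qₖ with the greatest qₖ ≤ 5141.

√1478 = [38; 2, 4, 38, 4, 2, 76, …] (period length 6).
Convergents:
  p_0/q_0 = 38/1
  p_1/q_1 = 77/2
  p_2/q_2 = 346/9
  p_3/q_3 = 13225/344
  p_4/q_4 = 53246/1385
  p_5/q_5 = 119717/3114
  p_6/q_6 = 9151738/238049
q_5 = 3114 ≤ 5141 < 238049 = q_6, so the answer is 119717/3114.

119717/3114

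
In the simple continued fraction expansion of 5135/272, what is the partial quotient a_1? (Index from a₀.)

1

5135 = 18·272 + 239   →  a_0 = 18
272 = 1·239 + 33   →  a_1 = 1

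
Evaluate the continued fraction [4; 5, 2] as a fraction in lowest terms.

46/11

Using pₖ = aₖpₖ₋₁ + pₖ₋₂ and qₖ = aₖqₖ₋₁ + qₖ₋₂:
  k=0: a=4, p=4, q=1
  k=1: a=5, p=21, q=5
  k=2: a=2, p=46, q=11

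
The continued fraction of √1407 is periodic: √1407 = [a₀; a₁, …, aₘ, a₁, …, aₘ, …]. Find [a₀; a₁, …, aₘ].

[37; 1, 1, 24, 1, 1, 74]

a₀ = ⌊√1407⌋ = 37.
With m₀=0, d₀=1 and mₖ₊₁ = dₖaₖ − mₖ, dₖ₊₁ = (n − mₖ₊₁²)/dₖ, aₖ₊₁ = ⌊(a₀+mₖ₊₁)/dₖ₊₁⌋:
  k=1: m=37, d=38, a=1
  k=2: m=1, d=37, a=1
  k=3: m=36, d=3, a=24
  k=4: m=36, d=37, a=1
  k=5: m=1, d=38, a=1
  k=6: m=37, d=1, a=74
d=1 and a=2a₀=74 at k=6, so the next step gives (m, d) = (37, 38) again — its k=1 value — and the period has length 6.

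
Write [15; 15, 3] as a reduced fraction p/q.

Using pₖ = aₖpₖ₋₁ + pₖ₋₂ and qₖ = aₖqₖ₋₁ + qₖ₋₂:
  k=0: a=15, p=15, q=1
  k=1: a=15, p=226, q=15
  k=2: a=3, p=693, q=46

693/46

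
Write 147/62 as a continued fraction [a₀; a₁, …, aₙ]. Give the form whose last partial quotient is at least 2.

147 = 2·62 + 23
62 = 2·23 + 16
23 = 1·16 + 7
16 = 2·7 + 2
7 = 3·2 + 1
2 = 2·1 + 0  (stop)
So 147/62 = [2; 2, 1, 2, 3, 2].

[2; 2, 1, 2, 3, 2]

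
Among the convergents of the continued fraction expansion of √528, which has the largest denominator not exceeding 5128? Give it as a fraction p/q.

√528 = [22; 1, 44, …] (period length 2).
Convergents:
  p_0/q_0 = 22/1
  p_1/q_1 = 23/1
  p_2/q_2 = 1034/45
  p_3/q_3 = 1057/46
  p_4/q_4 = 47542/2069
  p_5/q_5 = 48599/2115
  p_6/q_6 = 2185898/95129
q_5 = 2115 ≤ 5128 < 95129 = q_6, so the answer is 48599/2115.

48599/2115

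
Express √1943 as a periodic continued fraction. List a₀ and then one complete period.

a₀ = ⌊√1943⌋ = 44.
With m₀=0, d₀=1 and mₖ₊₁ = dₖaₖ − mₖ, dₖ₊₁ = (n − mₖ₊₁²)/dₖ, aₖ₊₁ = ⌊(a₀+mₖ₊₁)/dₖ₊₁⌋:
  k=1: m=44, d=7, a=12
  k=2: m=40, d=49, a=1
  k=3: m=9, d=38, a=1
  k=4: m=29, d=29, a=2
  k=5: m=29, d=38, a=1
  k=6: m=9, d=49, a=1
  k=7: m=40, d=7, a=12
  k=8: m=44, d=1, a=88
d=1 and a=2a₀=88 at k=8, so the next step gives (m, d) = (44, 7) again — its k=1 value — and the period has length 8.

[44; 12, 1, 1, 2, 1, 1, 12, 88]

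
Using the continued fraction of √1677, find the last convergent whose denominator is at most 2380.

√1677 = [40; 1, 19, 2, 19, 1, 80, …] (period length 6).
Convergents:
  p_0/q_0 = 40/1
  p_1/q_1 = 41/1
  p_2/q_2 = 819/20
  p_3/q_3 = 1679/41
  p_4/q_4 = 32720/799
  p_5/q_5 = 34399/840
  p_6/q_6 = 2784640/67999
q_5 = 840 ≤ 2380 < 67999 = q_6, so the answer is 34399/840.

34399/840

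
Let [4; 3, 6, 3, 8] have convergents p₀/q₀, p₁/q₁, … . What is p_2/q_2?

Using pₖ = aₖpₖ₋₁ + pₖ₋₂, qₖ = aₖqₖ₋₁ + qₖ₋₂ (with p₋₁=1, p₋₂=0, q₋₁=0, q₋₂=1):
  k=0: a=4, p=4, q=1
  k=1: a=3, p=13, q=3
  k=2: a=6, p=82, q=19

82/19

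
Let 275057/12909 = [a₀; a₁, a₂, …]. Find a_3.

1

275057 = 21·12909 + 3968   →  a_0 = 21
12909 = 3·3968 + 1005   →  a_1 = 3
3968 = 3·1005 + 953   →  a_2 = 3
1005 = 1·953 + 52   →  a_3 = 1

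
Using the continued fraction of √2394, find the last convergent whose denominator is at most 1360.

66396/1357

√2394 = [48; 1, 12, 1, 96, …] (period length 4).
Convergents:
  p_0/q_0 = 48/1
  p_1/q_1 = 49/1
  p_2/q_2 = 636/13
  p_3/q_3 = 685/14
  p_4/q_4 = 66396/1357
  p_5/q_5 = 67081/1371
q_4 = 1357 ≤ 1360 < 1371 = q_5, so the answer is 66396/1357.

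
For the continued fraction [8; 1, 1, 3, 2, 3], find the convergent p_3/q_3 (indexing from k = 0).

Using pₖ = aₖpₖ₋₁ + pₖ₋₂, qₖ = aₖqₖ₋₁ + qₖ₋₂ (with p₋₁=1, p₋₂=0, q₋₁=0, q₋₂=1):
  k=0: a=8, p=8, q=1
  k=1: a=1, p=9, q=1
  k=2: a=1, p=17, q=2
  k=3: a=3, p=60, q=7

60/7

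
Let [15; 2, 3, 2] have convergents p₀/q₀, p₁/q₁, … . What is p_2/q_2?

108/7

Using pₖ = aₖpₖ₋₁ + pₖ₋₂, qₖ = aₖqₖ₋₁ + qₖ₋₂ (with p₋₁=1, p₋₂=0, q₋₁=0, q₋₂=1):
  k=0: a=15, p=15, q=1
  k=1: a=2, p=31, q=2
  k=2: a=3, p=108, q=7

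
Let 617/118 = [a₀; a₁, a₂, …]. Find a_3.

617 = 5·118 + 27   →  a_0 = 5
118 = 4·27 + 10   →  a_1 = 4
27 = 2·10 + 7   →  a_2 = 2
10 = 1·7 + 3   →  a_3 = 1

1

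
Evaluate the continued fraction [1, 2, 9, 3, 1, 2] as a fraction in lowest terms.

317/215

Using pₖ = aₖpₖ₋₁ + pₖ₋₂ and qₖ = aₖqₖ₋₁ + qₖ₋₂:
  k=0: a=1, p=1, q=1
  k=1: a=2, p=3, q=2
  k=2: a=9, p=28, q=19
  k=3: a=3, p=87, q=59
  k=4: a=1, p=115, q=78
  k=5: a=2, p=317, q=215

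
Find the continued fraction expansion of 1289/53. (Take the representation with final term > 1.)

[24; 3, 8, 2]

1289 = 24*53 + 17
53 = 3*17 + 2
17 = 8*2 + 1
2 = 2*1 + 0  (stop)
So 1289/53 = [24; 3, 8, 2].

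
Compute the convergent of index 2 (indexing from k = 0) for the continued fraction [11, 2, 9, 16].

Using pₖ = aₖpₖ₋₁ + pₖ₋₂, qₖ = aₖqₖ₋₁ + qₖ₋₂ (with p₋₁=1, p₋₂=0, q₋₁=0, q₋₂=1):
  k=0: a=11, p=11, q=1
  k=1: a=2, p=23, q=2
  k=2: a=9, p=218, q=19

218/19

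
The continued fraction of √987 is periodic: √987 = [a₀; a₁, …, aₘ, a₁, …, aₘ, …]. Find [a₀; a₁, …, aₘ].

a₀ = ⌊√987⌋ = 31.

[31; 2, 2, 2, 62]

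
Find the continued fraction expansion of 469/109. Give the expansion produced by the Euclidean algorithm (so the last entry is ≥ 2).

[4; 3, 3, 3, 3]

469 = 4×109 + 33
109 = 3×33 + 10
33 = 3×10 + 3
10 = 3×3 + 1
3 = 3×1 + 0  (stop)
So 469/109 = [4; 3, 3, 3, 3].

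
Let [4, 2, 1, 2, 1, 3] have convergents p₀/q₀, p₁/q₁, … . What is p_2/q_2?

Using pₖ = aₖpₖ₋₁ + pₖ₋₂, qₖ = aₖqₖ₋₁ + qₖ₋₂ (with p₋₁=1, p₋₂=0, q₋₁=0, q₋₂=1):
  k=0: a=4, p=4, q=1
  k=1: a=2, p=9, q=2
  k=2: a=1, p=13, q=3

13/3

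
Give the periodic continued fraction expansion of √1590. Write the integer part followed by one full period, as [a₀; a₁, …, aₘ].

[39; 1, 6, 1, 78]

a₀ = ⌊√1590⌋ = 39.
With m₀=0, d₀=1 and mₖ₊₁ = dₖaₖ − mₖ, dₖ₊₁ = (n − mₖ₊₁²)/dₖ, aₖ₊₁ = ⌊(a₀+mₖ₊₁)/dₖ₊₁⌋:
  k=1: m=39, d=69, a=1
  k=2: m=30, d=10, a=6
  k=3: m=30, d=69, a=1
  k=4: m=39, d=1, a=78
d=1 and a=2a₀=78 at k=4, so the next step gives (m, d) = (39, 69) again — its k=1 value — and the period has length 4.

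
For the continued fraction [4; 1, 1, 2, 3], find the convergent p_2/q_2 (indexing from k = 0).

Using pₖ = aₖpₖ₋₁ + pₖ₋₂, qₖ = aₖqₖ₋₁ + qₖ₋₂ (with p₋₁=1, p₋₂=0, q₋₁=0, q₋₂=1):
  k=0: a=4, p=4, q=1
  k=1: a=1, p=5, q=1
  k=2: a=1, p=9, q=2

9/2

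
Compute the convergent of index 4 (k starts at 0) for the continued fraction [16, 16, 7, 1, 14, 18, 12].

30823/1919

Using pₖ = aₖpₖ₋₁ + pₖ₋₂, qₖ = aₖqₖ₋₁ + qₖ₋₂ (with p₋₁=1, p₋₂=0, q₋₁=0, q₋₂=1):
  k=0: a=16, p=16, q=1
  k=1: a=16, p=257, q=16
  k=2: a=7, p=1815, q=113
  k=3: a=1, p=2072, q=129
  k=4: a=14, p=30823, q=1919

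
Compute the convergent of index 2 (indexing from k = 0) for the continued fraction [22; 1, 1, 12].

Using pₖ = aₖpₖ₋₁ + pₖ₋₂, qₖ = aₖqₖ₋₁ + qₖ₋₂ (with p₋₁=1, p₋₂=0, q₋₁=0, q₋₂=1):
  k=0: a=22, p=22, q=1
  k=1: a=1, p=23, q=1
  k=2: a=1, p=45, q=2

45/2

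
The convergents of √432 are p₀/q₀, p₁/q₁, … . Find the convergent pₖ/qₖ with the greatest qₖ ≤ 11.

187/9

√432 = [20; 1, 3, 1, 1, 1, 3, 1, 40, …] (period length 8).
Convergents:
  p_0/q_0 = 20/1
  p_1/q_1 = 21/1
  p_2/q_2 = 83/4
  p_3/q_3 = 104/5
  p_4/q_4 = 187/9
  p_5/q_5 = 291/14
q_4 = 9 ≤ 11 < 14 = q_5, so the answer is 187/9.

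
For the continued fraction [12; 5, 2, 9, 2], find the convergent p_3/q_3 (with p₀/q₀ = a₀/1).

1267/104

Using pₖ = aₖpₖ₋₁ + pₖ₋₂, qₖ = aₖqₖ₋₁ + qₖ₋₂ (with p₋₁=1, p₋₂=0, q₋₁=0, q₋₂=1):
  k=0: a=12, p=12, q=1
  k=1: a=5, p=61, q=5
  k=2: a=2, p=134, q=11
  k=3: a=9, p=1267, q=104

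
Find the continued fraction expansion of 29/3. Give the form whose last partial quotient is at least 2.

[9; 1, 2]

29 = 9·3 + 2
3 = 1·2 + 1
2 = 2·1 + 0  (stop)
So 29/3 = [9; 1, 2].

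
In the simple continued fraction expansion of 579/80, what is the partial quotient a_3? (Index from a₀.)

1

579 = 7·80 + 19   →  a_0 = 7
80 = 4·19 + 4   →  a_1 = 4
19 = 4·4 + 3   →  a_2 = 4
4 = 1·3 + 1   →  a_3 = 1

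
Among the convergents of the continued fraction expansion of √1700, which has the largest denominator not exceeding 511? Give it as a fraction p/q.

10885/264

√1700 = [41; 4, 3, 20, 3, 4, 82, …] (period length 6).
Convergents:
  p_0/q_0 = 41/1
  p_1/q_1 = 165/4
  p_2/q_2 = 536/13
  p_3/q_3 = 10885/264
  p_4/q_4 = 33191/805
q_3 = 264 ≤ 511 < 805 = q_4, so the answer is 10885/264.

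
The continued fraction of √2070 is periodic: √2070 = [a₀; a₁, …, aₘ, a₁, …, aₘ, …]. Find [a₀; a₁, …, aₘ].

[45; 2, 90]

a₀ = ⌊√2070⌋ = 45.
With m₀=0, d₀=1 and mₖ₊₁ = dₖaₖ − mₖ, dₖ₊₁ = (n − mₖ₊₁²)/dₖ, aₖ₊₁ = ⌊(a₀+mₖ₊₁)/dₖ₊₁⌋:
  k=1: m=45, d=45, a=2
  k=2: m=45, d=1, a=90
d=1 and a=2a₀=90 at k=2, so the next step gives (m, d) = (45, 45) again — its k=1 value — and the period has length 2.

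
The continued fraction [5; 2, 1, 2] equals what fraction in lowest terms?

43/8

Using pₖ = aₖpₖ₋₁ + pₖ₋₂ and qₖ = aₖqₖ₋₁ + qₖ₋₂:
  k=0: a=5, p=5, q=1
  k=1: a=2, p=11, q=2
  k=2: a=1, p=16, q=3
  k=3: a=2, p=43, q=8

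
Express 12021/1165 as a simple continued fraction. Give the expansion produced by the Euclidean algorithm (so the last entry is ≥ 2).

12021 = 10×1165 + 371
1165 = 3×371 + 52
371 = 7×52 + 7
52 = 7×7 + 3
7 = 2×3 + 1
3 = 3×1 + 0  (stop)
So 12021/1165 = [10; 3, 7, 7, 2, 3].

[10; 3, 7, 7, 2, 3]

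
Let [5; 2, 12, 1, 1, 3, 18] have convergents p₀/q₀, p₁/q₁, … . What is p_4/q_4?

Using pₖ = aₖpₖ₋₁ + pₖ₋₂, qₖ = aₖqₖ₋₁ + qₖ₋₂ (with p₋₁=1, p₋₂=0, q₋₁=0, q₋₂=1):
  k=0: a=5, p=5, q=1
  k=1: a=2, p=11, q=2
  k=2: a=12, p=137, q=25
  k=3: a=1, p=148, q=27
  k=4: a=1, p=285, q=52

285/52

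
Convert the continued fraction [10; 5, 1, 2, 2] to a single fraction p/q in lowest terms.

Using pₖ = aₖpₖ₋₁ + pₖ₋₂ and qₖ = aₖqₖ₋₁ + qₖ₋₂:
  k=0: a=10, p=10, q=1
  k=1: a=5, p=51, q=5
  k=2: a=1, p=61, q=6
  k=3: a=2, p=173, q=17
  k=4: a=2, p=407, q=40

407/40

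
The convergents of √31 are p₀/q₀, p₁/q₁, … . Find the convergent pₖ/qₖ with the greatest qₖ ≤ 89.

206/37

√31 = [5; 1, 1, 3, 5, 3, 1, 1, 10, …] (period length 8).
Convergents:
  p_0/q_0 = 5/1
  p_1/q_1 = 6/1
  p_2/q_2 = 11/2
  p_3/q_3 = 39/7
  p_4/q_4 = 206/37
  p_5/q_5 = 657/118
q_4 = 37 ≤ 89 < 118 = q_5, so the answer is 206/37.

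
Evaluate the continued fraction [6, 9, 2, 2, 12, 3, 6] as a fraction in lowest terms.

69362/11359

Using pₖ = aₖpₖ₋₁ + pₖ₋₂ and qₖ = aₖqₖ₋₁ + qₖ₋₂:
  k=0: a=6, p=6, q=1
  k=1: a=9, p=55, q=9
  k=2: a=2, p=116, q=19
  k=3: a=2, p=287, q=47
  k=4: a=12, p=3560, q=583
  k=5: a=3, p=10967, q=1796
  k=6: a=6, p=69362, q=11359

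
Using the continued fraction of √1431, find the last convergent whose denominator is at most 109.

1324/35

√1431 = [37; 1, 4, 1, 4, 1, 74, …] (period length 6).
Convergents:
  p_0/q_0 = 37/1
  p_1/q_1 = 38/1
  p_2/q_2 = 189/5
  p_3/q_3 = 227/6
  p_4/q_4 = 1097/29
  p_5/q_5 = 1324/35
  p_6/q_6 = 99073/2619
q_5 = 35 ≤ 109 < 2619 = q_6, so the answer is 1324/35.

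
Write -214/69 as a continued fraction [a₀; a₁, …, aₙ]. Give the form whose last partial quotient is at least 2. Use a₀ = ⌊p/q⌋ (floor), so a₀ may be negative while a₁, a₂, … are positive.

[-4; 1, 8, 1, 6]

-214 = -4×69 + 62
69 = 1×62 + 7
62 = 8×7 + 6
7 = 1×6 + 1
6 = 6×1 + 0  (stop)
So -214/69 = [-4; 1, 8, 1, 6].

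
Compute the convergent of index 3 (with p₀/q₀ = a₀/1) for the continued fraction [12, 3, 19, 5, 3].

Using pₖ = aₖpₖ₋₁ + pₖ₋₂, qₖ = aₖqₖ₋₁ + qₖ₋₂ (with p₋₁=1, p₋₂=0, q₋₁=0, q₋₂=1):
  k=0: a=12, p=12, q=1
  k=1: a=3, p=37, q=3
  k=2: a=19, p=715, q=58
  k=3: a=5, p=3612, q=293

3612/293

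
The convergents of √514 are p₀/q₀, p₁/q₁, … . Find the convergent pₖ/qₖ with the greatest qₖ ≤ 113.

√514 = [22; 1, 2, 22, 2, 1, 44, …] (period length 6).
Convergents:
  p_0/q_0 = 22/1
  p_1/q_1 = 23/1
  p_2/q_2 = 68/3
  p_3/q_3 = 1519/67
  p_4/q_4 = 3106/137
q_3 = 67 ≤ 113 < 137 = q_4, so the answer is 1519/67.

1519/67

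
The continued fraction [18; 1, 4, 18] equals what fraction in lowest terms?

1711/91

Fold from the inside: start with 18/1.
  4 + 1/18 = 73/18
  1 + 18/73 = 91/73
  18 + 73/91 = 1711/91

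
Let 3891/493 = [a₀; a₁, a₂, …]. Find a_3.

3891 = 7·493 + 440   →  a_0 = 7
493 = 1·440 + 53   →  a_1 = 1
440 = 8·53 + 16   →  a_2 = 8
53 = 3·16 + 5   →  a_3 = 3

3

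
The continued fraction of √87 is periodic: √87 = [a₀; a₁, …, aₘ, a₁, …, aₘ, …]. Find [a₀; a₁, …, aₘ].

a₀ = ⌊√87⌋ = 9.
With m₀=0, d₀=1 and mₖ₊₁ = dₖaₖ − mₖ, dₖ₊₁ = (n − mₖ₊₁²)/dₖ, aₖ₊₁ = ⌊(a₀+mₖ₊₁)/dₖ₊₁⌋:
  k=1: m=9, d=6, a=3
  k=2: m=9, d=1, a=18
d=1 and a=2a₀=18 at k=2, so the next step gives (m, d) = (9, 6) again — its k=1 value — and the period has length 2.

[9; 3, 18]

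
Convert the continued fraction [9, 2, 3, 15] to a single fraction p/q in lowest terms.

Fold from the inside: start with 15/1.
  3 + 1/15 = 46/15
  2 + 15/46 = 107/46
  9 + 46/107 = 1009/107

1009/107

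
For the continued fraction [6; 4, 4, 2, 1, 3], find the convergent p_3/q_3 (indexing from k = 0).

Using pₖ = aₖpₖ₋₁ + pₖ₋₂, qₖ = aₖqₖ₋₁ + qₖ₋₂ (with p₋₁=1, p₋₂=0, q₋₁=0, q₋₂=1):
  k=0: a=6, p=6, q=1
  k=1: a=4, p=25, q=4
  k=2: a=4, p=106, q=17
  k=3: a=2, p=237, q=38

237/38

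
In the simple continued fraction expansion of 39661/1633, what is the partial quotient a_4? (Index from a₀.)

3

39661 = 24·1633 + 469   →  a_0 = 24
1633 = 3·469 + 226   →  a_1 = 3
469 = 2·226 + 17   →  a_2 = 2
226 = 13·17 + 5   →  a_3 = 13
17 = 3·5 + 2   →  a_4 = 3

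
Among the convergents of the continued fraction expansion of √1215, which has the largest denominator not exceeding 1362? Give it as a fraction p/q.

17045/489

√1215 = [34; 1, 5, 1, 68, …] (period length 4).
Convergents:
  p_0/q_0 = 34/1
  p_1/q_1 = 35/1
  p_2/q_2 = 209/6
  p_3/q_3 = 244/7
  p_4/q_4 = 16801/482
  p_5/q_5 = 17045/489
  p_6/q_6 = 102026/2927
q_5 = 489 ≤ 1362 < 2927 = q_6, so the answer is 17045/489.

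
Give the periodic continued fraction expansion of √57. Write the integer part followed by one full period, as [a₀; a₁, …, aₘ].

[7; 1, 1, 4, 1, 1, 14]

a₀ = ⌊√57⌋ = 7.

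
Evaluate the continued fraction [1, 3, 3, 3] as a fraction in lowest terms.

Using pₖ = aₖpₖ₋₁ + pₖ₋₂ and qₖ = aₖqₖ₋₁ + qₖ₋₂:
  k=0: a=1, p=1, q=1
  k=1: a=3, p=4, q=3
  k=2: a=3, p=13, q=10
  k=3: a=3, p=43, q=33

43/33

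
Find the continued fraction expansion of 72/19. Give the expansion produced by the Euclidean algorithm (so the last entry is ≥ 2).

[3; 1, 3, 1, 3]

72 = 3*19 + 15
19 = 1*15 + 4
15 = 3*4 + 3
4 = 1*3 + 1
3 = 3*1 + 0  (stop)
So 72/19 = [3; 1, 3, 1, 3].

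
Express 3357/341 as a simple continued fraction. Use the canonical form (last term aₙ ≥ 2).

[9; 1, 5, 2, 3, 3, 2]

3357 = 9*341 + 288
341 = 1*288 + 53
288 = 5*53 + 23
53 = 2*23 + 7
23 = 3*7 + 2
7 = 3*2 + 1
2 = 2*1 + 0  (stop)
So 3357/341 = [9; 1, 5, 2, 3, 3, 2].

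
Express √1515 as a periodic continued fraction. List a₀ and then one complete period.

a₀ = ⌊√1515⌋ = 38.

[38; 1, 11, 1, 76]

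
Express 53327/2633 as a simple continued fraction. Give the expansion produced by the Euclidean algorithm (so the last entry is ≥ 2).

[20; 3, 1, 18, 17, 2]

53327 = 20*2633 + 667
2633 = 3*667 + 632
667 = 1*632 + 35
632 = 18*35 + 2
35 = 17*2 + 1
2 = 2*1 + 0  (stop)
So 53327/2633 = [20; 3, 1, 18, 17, 2].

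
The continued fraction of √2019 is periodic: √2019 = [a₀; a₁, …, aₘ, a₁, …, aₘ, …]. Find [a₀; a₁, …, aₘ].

[44; 1, 13, 1, 88]

a₀ = ⌊√2019⌋ = 44.
With m₀=0, d₀=1 and mₖ₊₁ = dₖaₖ − mₖ, dₖ₊₁ = (n − mₖ₊₁²)/dₖ, aₖ₊₁ = ⌊(a₀+mₖ₊₁)/dₖ₊₁⌋:
  k=1: m=44, d=83, a=1
  k=2: m=39, d=6, a=13
  k=3: m=39, d=83, a=1
  k=4: m=44, d=1, a=88
d=1 and a=2a₀=88 at k=4, so the next step gives (m, d) = (44, 83) again — its k=1 value — and the period has length 4.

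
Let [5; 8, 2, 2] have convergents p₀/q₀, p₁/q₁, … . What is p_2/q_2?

Using pₖ = aₖpₖ₋₁ + pₖ₋₂, qₖ = aₖqₖ₋₁ + qₖ₋₂ (with p₋₁=1, p₋₂=0, q₋₁=0, q₋₂=1):
  k=0: a=5, p=5, q=1
  k=1: a=8, p=41, q=8
  k=2: a=2, p=87, q=17

87/17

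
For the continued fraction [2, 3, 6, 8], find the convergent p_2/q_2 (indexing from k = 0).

44/19

Using pₖ = aₖpₖ₋₁ + pₖ₋₂, qₖ = aₖqₖ₋₁ + qₖ₋₂ (with p₋₁=1, p₋₂=0, q₋₁=0, q₋₂=1):
  k=0: a=2, p=2, q=1
  k=1: a=3, p=7, q=3
  k=2: a=6, p=44, q=19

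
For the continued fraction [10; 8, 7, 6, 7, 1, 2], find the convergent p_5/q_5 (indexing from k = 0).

Using pₖ = aₖpₖ₋₁ + pₖ₋₂, qₖ = aₖqₖ₋₁ + qₖ₋₂ (with p₋₁=1, p₋₂=0, q₋₁=0, q₋₂=1):
  k=0: a=10, p=10, q=1
  k=1: a=8, p=81, q=8
  k=2: a=7, p=577, q=57
  k=3: a=6, p=3543, q=350
  k=4: a=7, p=25378, q=2507
  k=5: a=1, p=28921, q=2857

28921/2857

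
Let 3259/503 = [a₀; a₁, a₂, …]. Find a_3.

2

3259 = 6·503 + 241   →  a_0 = 6
503 = 2·241 + 21   →  a_1 = 2
241 = 11·21 + 10   →  a_2 = 11
21 = 2·10 + 1   →  a_3 = 2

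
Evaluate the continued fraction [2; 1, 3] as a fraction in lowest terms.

Using pₖ = aₖpₖ₋₁ + pₖ₋₂ and qₖ = aₖqₖ₋₁ + qₖ₋₂:
  k=0: a=2, p=2, q=1
  k=1: a=1, p=3, q=1
  k=2: a=3, p=11, q=4

11/4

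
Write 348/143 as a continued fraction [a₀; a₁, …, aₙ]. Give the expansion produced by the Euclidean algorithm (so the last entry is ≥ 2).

348 = 2*143 + 62
143 = 2*62 + 19
62 = 3*19 + 5
19 = 3*5 + 4
5 = 1*4 + 1
4 = 4*1 + 0  (stop)
So 348/143 = [2; 2, 3, 3, 1, 4].

[2; 2, 3, 3, 1, 4]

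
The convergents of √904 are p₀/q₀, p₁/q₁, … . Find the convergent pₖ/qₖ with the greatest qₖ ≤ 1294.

√904 = [30; 15, 60, …] (period length 2).
Convergents:
  p_0/q_0 = 30/1
  p_1/q_1 = 451/15
  p_2/q_2 = 27090/901
  p_3/q_3 = 406801/13530
q_2 = 901 ≤ 1294 < 13530 = q_3, so the answer is 27090/901.

27090/901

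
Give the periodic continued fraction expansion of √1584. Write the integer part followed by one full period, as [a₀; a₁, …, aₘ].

a₀ = ⌊√1584⌋ = 39.
With m₀=0, d₀=1 and mₖ₊₁ = dₖaₖ − mₖ, dₖ₊₁ = (n − mₖ₊₁²)/dₖ, aₖ₊₁ = ⌊(a₀+mₖ₊₁)/dₖ₊₁⌋:
  k=1: m=39, d=63, a=1
  k=2: m=24, d=16, a=3
  k=3: m=24, d=63, a=1
  k=4: m=39, d=1, a=78
d=1 and a=2a₀=78 at k=4, so the next step gives (m, d) = (39, 63) again — its k=1 value — and the period has length 4.

[39; 1, 3, 1, 78]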